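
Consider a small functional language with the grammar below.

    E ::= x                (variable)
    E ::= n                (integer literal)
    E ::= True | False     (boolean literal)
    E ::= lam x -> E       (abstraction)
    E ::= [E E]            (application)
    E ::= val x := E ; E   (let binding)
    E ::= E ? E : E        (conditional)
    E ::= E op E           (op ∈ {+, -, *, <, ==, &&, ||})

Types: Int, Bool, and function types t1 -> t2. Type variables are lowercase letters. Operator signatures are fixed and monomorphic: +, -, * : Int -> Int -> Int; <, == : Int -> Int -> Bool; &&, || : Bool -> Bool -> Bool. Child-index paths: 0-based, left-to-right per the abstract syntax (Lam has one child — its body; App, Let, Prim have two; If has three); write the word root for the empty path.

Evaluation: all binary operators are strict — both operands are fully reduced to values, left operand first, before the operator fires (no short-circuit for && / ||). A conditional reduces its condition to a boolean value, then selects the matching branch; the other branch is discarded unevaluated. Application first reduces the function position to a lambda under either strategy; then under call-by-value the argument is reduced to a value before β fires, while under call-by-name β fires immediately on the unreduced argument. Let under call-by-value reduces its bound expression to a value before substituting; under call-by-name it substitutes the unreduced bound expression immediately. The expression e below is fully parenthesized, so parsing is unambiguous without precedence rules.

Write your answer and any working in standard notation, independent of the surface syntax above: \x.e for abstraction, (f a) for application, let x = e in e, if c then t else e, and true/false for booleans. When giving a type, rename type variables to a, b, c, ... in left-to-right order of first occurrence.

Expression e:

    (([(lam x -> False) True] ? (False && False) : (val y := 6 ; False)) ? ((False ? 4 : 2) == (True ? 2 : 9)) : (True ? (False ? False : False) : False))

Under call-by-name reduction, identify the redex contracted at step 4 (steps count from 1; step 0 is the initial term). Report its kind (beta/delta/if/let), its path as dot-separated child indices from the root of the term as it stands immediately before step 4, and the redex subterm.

Answer: if at root : (if false then ((if false then 4 else 2) == (if true then 2 else 9)) else (if true then (if false then false else false) else false))

Trace:
step 0: (if (if ((\x.false) true) then (false && false) else (let y = 6 in false)) then ((if false then 4 else 2) == (if true then 2 else 9)) else (if true then (if false then false else false) else false))
step 1: [beta@0.0] (if (if false then (false && false) else (let y = 6 in false)) then ((if false then 4 else 2) == (if true then 2 else 9)) else (if true then (if false then false else false) else false))
step 2: [if@0] (if (let y = 6 in false) then ((if false then 4 else 2) == (if true then 2 else 9)) else (if true then (if false then false else false) else false))
step 3: [let@0] (if false then ((if false then 4 else 2) == (if true then 2 else 9)) else (if true then (if false then false else false) else false))
step 4: [if@root] (if true then (if false then false else false) else false)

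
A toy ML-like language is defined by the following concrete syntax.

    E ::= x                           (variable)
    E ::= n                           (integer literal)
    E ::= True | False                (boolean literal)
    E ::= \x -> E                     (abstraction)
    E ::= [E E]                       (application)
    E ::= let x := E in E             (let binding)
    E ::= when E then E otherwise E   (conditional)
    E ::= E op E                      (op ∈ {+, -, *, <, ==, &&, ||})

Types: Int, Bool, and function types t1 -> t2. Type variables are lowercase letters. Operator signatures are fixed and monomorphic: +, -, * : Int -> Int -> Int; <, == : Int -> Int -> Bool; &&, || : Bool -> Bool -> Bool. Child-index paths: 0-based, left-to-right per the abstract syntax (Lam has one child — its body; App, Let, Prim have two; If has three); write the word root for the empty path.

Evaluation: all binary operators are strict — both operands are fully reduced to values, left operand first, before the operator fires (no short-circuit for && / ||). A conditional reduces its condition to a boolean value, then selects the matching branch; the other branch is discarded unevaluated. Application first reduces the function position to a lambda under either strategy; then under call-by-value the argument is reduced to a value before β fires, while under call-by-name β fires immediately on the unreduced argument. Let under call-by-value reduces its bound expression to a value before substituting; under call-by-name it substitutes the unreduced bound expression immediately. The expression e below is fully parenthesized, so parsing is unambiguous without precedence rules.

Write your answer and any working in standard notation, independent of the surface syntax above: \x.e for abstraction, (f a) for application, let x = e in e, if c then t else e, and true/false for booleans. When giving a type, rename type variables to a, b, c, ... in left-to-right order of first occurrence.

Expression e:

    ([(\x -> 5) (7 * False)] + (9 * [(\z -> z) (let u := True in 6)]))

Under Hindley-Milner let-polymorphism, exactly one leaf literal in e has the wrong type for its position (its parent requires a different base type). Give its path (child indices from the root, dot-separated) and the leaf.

Answer: 0.1.1 : false

Derivation:
\x._ : a -> Int
  unify Int ~ Int
  unify Bool ~ Int
  FAIL: mismatch Bool ~ Int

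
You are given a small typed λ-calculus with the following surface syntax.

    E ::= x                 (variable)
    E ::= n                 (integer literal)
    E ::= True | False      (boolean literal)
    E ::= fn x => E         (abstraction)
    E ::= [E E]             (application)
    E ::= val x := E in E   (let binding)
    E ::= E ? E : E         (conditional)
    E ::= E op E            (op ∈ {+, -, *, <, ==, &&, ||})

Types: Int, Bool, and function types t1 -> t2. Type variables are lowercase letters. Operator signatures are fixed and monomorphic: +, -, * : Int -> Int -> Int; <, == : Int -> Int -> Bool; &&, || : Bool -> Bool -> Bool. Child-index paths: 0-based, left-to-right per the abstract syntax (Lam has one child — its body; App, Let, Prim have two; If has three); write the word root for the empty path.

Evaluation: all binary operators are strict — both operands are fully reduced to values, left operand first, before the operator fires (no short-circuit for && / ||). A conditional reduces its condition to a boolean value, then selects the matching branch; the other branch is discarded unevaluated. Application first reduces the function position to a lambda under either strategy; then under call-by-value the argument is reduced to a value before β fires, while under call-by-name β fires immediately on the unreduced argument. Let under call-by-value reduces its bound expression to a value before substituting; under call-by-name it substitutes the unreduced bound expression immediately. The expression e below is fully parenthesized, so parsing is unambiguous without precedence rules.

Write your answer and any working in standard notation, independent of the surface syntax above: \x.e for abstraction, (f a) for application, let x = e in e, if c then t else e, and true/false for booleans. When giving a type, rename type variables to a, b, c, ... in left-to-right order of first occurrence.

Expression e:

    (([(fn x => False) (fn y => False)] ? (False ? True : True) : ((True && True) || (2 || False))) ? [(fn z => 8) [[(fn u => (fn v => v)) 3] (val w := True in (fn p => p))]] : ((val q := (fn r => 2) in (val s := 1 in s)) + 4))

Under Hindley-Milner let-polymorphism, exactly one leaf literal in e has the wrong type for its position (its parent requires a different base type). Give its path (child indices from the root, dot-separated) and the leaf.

Answer: 0.2.1.0 : 2

Derivation:
\x._ : a -> Bool
\y._ : b -> Bool
  unify a -> Bool ~ (b -> Bool) -> c
  unify a ~ b -> Bool
  unify Bool ~ c
_ _ : Bool
  unify Bool ~ Bool
  unify Bool ~ Bool
  unify Bool ~ Bool
  unify Bool ~ Bool
  unify Bool ~ Bool
  unify Bool ~ Bool
  unify Int ~ Bool
  FAIL: mismatch Int ~ Bool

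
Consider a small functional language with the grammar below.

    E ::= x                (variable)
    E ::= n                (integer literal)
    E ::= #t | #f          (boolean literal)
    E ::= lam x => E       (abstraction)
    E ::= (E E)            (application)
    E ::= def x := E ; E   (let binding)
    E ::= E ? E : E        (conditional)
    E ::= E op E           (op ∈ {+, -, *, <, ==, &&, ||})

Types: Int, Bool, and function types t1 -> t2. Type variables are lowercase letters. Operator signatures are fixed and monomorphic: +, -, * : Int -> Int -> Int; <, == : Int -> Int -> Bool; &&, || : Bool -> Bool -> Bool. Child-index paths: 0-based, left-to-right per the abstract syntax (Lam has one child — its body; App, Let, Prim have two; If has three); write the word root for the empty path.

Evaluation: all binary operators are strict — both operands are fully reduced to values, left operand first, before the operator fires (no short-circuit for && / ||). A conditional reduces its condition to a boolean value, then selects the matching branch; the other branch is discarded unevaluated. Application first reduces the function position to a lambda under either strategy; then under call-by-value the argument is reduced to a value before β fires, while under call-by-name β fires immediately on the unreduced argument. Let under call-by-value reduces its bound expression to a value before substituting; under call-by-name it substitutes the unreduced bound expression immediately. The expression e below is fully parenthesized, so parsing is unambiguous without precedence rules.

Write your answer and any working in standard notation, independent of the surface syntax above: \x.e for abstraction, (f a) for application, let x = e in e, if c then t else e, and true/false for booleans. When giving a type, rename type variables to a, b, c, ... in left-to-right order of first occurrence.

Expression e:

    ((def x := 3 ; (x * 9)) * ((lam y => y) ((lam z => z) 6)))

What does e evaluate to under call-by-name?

Answer: 162

Trace:
step 0: ((let x = 3 in (x * 9)) * ((\y.y) ((\z.z) 6)))
step 1: [let@0] ((3 * 9) * ((\y.y) ((\z.z) 6)))
step 2: [delta@0] (27 * ((\y.y) ((\z.z) 6)))
step 3: [beta@1] (27 * ((\z.z) 6))
step 4: [beta@1] (27 * 6)
step 5: [delta@root] 162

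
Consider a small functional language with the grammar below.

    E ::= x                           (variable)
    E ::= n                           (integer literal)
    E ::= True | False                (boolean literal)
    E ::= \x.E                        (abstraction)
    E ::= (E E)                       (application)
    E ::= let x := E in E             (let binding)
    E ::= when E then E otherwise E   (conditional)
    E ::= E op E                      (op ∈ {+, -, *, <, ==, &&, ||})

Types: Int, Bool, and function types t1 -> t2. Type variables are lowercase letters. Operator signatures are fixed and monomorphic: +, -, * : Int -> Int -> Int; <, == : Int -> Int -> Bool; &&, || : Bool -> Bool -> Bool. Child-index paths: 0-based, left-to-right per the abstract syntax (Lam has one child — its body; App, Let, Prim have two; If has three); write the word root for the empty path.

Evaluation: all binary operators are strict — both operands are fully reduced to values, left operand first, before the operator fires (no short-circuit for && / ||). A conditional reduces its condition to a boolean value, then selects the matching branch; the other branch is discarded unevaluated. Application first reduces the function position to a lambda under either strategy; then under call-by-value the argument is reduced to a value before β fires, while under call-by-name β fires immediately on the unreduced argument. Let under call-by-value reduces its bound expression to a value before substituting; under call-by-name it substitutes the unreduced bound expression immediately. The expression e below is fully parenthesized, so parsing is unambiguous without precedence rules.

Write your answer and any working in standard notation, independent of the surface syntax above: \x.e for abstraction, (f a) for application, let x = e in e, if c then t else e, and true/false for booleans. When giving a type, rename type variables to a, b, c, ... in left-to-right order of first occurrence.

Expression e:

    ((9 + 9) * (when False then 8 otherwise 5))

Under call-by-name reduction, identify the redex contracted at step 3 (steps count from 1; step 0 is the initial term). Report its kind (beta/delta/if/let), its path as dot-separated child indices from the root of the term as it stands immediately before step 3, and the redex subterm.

Answer: delta at root : (18 * 5)

Trace:
step 0: ((9 + 9) * (if false then 8 else 5))
step 1: [delta@0] (18 * (if false then 8 else 5))
step 2: [if@1] (18 * 5)
step 3: [delta@root] 90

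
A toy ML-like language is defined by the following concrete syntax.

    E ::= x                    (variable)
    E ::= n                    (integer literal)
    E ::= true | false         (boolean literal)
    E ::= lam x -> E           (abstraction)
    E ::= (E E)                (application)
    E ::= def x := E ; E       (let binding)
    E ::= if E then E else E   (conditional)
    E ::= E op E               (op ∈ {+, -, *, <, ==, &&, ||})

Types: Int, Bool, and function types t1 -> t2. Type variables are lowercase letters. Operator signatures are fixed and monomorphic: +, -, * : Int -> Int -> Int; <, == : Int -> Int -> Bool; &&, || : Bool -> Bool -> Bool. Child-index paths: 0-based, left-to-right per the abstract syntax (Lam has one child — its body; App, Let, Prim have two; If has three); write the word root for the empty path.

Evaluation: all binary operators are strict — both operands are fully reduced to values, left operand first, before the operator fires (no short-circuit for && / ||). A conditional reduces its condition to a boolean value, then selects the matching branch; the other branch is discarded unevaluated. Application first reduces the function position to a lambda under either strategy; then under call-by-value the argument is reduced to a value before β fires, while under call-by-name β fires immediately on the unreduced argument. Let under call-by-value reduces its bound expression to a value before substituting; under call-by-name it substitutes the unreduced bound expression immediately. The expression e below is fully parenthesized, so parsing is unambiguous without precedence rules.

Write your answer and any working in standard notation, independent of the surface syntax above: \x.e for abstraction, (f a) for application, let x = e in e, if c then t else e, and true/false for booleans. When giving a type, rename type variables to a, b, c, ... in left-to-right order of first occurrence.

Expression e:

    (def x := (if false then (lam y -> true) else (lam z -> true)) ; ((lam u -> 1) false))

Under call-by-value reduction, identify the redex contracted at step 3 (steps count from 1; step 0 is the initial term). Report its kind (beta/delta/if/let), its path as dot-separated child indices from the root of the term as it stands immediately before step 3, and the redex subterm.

Working:
step 0: (let x = (if false then (\y.true) else (\z.true)) in ((\u.1) false))
step 1: [if@0] (let x = (\z.true) in ((\u.1) false))
step 2: [let@root] ((\u.1) false)
step 3: [beta@root] 1

Answer: beta at root : ((\u.1) false)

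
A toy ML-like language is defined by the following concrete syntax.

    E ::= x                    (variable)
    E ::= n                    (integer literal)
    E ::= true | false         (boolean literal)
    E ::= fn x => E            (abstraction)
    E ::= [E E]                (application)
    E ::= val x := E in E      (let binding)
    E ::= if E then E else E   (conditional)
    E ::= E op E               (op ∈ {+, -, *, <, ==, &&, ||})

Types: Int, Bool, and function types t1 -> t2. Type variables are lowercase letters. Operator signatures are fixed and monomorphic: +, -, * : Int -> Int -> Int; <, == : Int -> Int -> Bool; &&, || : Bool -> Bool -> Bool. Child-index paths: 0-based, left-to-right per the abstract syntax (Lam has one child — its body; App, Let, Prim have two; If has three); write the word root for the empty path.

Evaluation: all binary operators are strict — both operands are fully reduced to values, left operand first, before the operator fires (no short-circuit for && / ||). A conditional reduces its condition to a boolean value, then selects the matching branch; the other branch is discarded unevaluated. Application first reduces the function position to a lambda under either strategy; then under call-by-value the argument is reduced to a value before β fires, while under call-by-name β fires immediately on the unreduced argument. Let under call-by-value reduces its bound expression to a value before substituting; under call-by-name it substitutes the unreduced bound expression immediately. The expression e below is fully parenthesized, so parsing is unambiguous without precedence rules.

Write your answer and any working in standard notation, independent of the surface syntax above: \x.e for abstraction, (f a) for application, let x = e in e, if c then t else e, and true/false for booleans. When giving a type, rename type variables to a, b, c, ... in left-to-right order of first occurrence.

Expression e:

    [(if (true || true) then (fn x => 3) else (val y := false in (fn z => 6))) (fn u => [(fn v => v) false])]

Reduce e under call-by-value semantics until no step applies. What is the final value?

Answer: 3

Working:
step 0: ((if (true || true) then (\x.3) else (let y = false in (\z.6))) (\u.((\v.v) false)))
step 1: [delta@0.0] ((if true then (\x.3) else (let y = false in (\z.6))) (\u.((\v.v) false)))
step 2: [if@0] ((\x.3) (\u.((\v.v) false)))
step 3: [beta@root] 3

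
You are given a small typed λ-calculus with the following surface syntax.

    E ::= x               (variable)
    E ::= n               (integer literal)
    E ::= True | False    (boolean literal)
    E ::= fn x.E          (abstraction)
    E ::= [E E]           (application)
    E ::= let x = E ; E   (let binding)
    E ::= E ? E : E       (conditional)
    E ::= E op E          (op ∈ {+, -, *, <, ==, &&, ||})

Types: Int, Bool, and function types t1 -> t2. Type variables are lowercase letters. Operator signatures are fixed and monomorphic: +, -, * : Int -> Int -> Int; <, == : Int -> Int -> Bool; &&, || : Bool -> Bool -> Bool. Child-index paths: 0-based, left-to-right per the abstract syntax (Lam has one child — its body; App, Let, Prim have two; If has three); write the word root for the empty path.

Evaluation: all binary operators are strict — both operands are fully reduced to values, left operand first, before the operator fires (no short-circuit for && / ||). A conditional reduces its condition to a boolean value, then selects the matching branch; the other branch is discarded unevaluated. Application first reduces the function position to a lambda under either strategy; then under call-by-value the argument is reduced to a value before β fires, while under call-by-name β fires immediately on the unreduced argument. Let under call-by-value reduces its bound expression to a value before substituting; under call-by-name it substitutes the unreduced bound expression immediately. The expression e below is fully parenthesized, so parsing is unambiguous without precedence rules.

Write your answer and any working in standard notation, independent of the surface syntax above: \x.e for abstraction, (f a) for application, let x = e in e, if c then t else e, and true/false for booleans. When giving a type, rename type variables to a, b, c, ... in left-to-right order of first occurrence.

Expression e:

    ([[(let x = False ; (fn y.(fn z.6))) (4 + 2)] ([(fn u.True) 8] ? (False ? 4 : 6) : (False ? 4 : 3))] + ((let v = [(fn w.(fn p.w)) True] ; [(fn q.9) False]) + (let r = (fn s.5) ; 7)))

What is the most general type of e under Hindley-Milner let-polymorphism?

Answer: Int

Working:
let x : Bool
\z._ : b -> Int
\y._ : a -> b -> Int
  unify Int ~ Int
  unify Int ~ Int
  unify a -> b -> Int ~ Int -> c
  unify a ~ Int
  unify b -> Int ~ c
_ _ : b -> Int
\u._ : d -> Bool
  unify d -> Bool ~ Int -> e
  unify d ~ Int
  unify Bool ~ e
_ _ : Bool
  unify Bool ~ Bool
  unify Bool ~ Bool
  unify Int ~ Int
  unify Bool ~ Bool
  unify Int ~ Int
  unify Int ~ Int
  unify b -> Int ~ Int -> f
  unify b ~ Int
  unify Int ~ f
_ _ : Int
  unify Int ~ Int
w : g
\p._ : h -> g
\w._ : g -> h -> g
  unify g -> h -> g ~ Bool -> i
  unify g ~ Bool
  unify h -> Bool ~ i
_ _ : h -> Bool
let v : forall. h -> Bool
\q._ : j -> Int
  unify j -> Int ~ Bool -> k
  unify j ~ Bool
  unify Int ~ k
_ _ : Int
  unify Int ~ Int
\s._ : l -> Int
let r : forall. l -> Int
  unify Int ~ Int
  unify Int ~ Int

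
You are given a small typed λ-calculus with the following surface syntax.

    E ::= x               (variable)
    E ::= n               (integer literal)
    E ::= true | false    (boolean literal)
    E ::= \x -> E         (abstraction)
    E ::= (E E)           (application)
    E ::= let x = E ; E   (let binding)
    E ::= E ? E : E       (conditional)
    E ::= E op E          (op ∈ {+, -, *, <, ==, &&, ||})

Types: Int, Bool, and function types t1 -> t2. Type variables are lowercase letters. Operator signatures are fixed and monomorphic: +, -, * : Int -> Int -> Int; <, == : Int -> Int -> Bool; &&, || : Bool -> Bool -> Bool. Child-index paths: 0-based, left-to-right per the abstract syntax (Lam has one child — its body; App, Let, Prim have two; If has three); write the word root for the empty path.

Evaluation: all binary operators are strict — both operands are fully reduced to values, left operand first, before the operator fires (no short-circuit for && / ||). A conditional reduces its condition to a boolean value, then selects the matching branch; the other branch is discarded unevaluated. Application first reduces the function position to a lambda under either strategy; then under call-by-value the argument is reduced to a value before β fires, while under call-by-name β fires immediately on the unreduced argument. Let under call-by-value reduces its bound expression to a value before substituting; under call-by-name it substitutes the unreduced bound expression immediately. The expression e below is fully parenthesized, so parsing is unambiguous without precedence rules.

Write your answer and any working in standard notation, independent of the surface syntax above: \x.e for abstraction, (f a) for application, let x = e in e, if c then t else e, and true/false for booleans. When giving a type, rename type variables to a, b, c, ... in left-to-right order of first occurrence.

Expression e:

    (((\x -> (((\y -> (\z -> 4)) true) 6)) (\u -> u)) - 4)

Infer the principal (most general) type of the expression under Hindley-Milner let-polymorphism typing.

Derivation:
\z._ : c -> Int
\y._ : b -> c -> Int
  unify b -> c -> Int ~ Bool -> d
  unify b ~ Bool
  unify c -> Int ~ d
_ _ : c -> Int
  unify c -> Int ~ Int -> e
  unify c ~ Int
  unify Int ~ e
_ _ : Int
\x._ : a -> Int
u : f
\u._ : f -> f
  unify a -> Int ~ (f -> f) -> g
  unify a ~ f -> f
  unify Int ~ g
_ _ : Int
  unify Int ~ Int
  unify Int ~ Int

Answer: Int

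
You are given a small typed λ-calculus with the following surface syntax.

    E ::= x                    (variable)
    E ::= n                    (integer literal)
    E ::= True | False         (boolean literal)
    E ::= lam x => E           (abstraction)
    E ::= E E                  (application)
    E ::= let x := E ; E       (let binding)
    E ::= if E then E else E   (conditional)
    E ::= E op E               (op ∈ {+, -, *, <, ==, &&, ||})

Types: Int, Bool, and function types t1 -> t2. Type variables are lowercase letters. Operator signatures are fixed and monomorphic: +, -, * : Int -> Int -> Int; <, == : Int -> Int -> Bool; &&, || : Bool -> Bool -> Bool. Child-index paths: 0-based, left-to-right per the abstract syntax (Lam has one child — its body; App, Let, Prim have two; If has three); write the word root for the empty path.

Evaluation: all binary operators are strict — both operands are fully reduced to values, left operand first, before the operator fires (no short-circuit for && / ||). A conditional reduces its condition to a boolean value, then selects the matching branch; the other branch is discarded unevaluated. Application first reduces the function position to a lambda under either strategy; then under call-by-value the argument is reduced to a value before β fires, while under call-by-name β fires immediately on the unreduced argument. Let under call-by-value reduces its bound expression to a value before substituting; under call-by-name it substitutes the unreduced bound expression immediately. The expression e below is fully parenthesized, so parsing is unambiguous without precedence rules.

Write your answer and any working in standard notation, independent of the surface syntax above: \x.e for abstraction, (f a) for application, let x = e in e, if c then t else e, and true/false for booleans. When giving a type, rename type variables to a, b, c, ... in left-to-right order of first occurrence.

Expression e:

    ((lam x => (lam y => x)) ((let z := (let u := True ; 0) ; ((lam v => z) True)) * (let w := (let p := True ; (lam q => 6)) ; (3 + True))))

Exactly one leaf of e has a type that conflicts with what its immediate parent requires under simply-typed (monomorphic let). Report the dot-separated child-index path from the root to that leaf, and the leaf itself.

Working:
x : a
\y._ : b -> a
\x._ : a -> b -> a
let u : Bool
let z : Int
z : Int
\v._ : c -> Int
  unify c -> Int ~ Bool -> d
  unify c ~ Bool
  unify Int ~ d
_ _ : Int
  unify Int ~ Int
let p : Bool
\q._ : e -> Int
let w : e -> Int
  unify Int ~ Int
  unify Bool ~ Int
  FAIL: mismatch Bool ~ Int

Answer: 1.1.1.1 : true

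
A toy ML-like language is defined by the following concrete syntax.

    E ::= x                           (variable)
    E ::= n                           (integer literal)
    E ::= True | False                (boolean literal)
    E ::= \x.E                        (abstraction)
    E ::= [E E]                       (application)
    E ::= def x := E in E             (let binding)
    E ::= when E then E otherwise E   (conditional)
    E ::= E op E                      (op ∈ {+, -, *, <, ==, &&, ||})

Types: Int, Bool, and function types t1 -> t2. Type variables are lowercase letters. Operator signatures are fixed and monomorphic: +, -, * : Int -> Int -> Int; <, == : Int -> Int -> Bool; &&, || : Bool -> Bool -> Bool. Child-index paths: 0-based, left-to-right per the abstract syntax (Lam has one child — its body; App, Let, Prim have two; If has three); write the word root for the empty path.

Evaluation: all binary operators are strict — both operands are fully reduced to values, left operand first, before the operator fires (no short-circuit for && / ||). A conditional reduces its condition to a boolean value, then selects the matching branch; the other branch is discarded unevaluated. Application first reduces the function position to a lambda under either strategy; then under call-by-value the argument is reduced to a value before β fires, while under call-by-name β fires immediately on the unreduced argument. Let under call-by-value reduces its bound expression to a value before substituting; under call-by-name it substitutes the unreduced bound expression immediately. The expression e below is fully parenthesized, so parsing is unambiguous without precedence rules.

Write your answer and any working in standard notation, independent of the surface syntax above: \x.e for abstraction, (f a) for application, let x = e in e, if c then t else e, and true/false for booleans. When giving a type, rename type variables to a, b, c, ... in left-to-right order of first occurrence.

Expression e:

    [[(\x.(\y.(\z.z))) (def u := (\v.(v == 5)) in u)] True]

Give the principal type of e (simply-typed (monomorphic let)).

Answer: a -> a

Trace:
z : c
\z._ : c -> c
\y._ : b -> c -> c
\x._ : a -> b -> c -> c
v : d
  unify d ~ Int
  unify Int ~ Int
\v._ : Int -> Bool
let u : Int -> Bool
u : Int -> Bool
  unify a -> b -> c -> c ~ (Int -> Bool) -> e
  unify a ~ Int -> Bool
  unify b -> c -> c ~ e
_ _ : b -> c -> c
  unify b -> c -> c ~ Bool -> f
  unify b ~ Bool
  unify c -> c ~ f
_ _ : c -> c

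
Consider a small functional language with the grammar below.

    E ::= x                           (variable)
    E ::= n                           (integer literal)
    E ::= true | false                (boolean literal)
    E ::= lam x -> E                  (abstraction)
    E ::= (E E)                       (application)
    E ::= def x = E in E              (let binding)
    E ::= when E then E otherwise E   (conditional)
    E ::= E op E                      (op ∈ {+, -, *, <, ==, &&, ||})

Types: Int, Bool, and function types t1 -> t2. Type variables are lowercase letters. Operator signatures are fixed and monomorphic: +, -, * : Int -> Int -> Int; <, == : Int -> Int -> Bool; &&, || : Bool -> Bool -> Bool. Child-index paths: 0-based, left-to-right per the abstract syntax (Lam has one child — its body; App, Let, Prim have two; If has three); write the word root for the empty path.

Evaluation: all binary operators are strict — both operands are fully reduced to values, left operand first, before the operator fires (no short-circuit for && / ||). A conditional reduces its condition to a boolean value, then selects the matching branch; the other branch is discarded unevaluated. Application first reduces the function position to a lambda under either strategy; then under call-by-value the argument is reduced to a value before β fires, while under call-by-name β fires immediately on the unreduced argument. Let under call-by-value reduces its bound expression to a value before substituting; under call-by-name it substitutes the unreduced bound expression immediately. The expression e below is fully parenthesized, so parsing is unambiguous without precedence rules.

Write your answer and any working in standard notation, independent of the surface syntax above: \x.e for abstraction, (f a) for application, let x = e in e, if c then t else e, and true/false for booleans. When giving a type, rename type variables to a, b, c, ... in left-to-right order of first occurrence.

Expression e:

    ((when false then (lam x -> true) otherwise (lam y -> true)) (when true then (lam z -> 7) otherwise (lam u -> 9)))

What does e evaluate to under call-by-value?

Working:
step 0: ((if false then (\x.true) else (\y.true)) (if true then (\z.7) else (\u.9)))
step 1: [if@0] ((\y.true) (if true then (\z.7) else (\u.9)))
step 2: [if@1] ((\y.true) (\z.7))
step 3: [beta@root] true

Answer: true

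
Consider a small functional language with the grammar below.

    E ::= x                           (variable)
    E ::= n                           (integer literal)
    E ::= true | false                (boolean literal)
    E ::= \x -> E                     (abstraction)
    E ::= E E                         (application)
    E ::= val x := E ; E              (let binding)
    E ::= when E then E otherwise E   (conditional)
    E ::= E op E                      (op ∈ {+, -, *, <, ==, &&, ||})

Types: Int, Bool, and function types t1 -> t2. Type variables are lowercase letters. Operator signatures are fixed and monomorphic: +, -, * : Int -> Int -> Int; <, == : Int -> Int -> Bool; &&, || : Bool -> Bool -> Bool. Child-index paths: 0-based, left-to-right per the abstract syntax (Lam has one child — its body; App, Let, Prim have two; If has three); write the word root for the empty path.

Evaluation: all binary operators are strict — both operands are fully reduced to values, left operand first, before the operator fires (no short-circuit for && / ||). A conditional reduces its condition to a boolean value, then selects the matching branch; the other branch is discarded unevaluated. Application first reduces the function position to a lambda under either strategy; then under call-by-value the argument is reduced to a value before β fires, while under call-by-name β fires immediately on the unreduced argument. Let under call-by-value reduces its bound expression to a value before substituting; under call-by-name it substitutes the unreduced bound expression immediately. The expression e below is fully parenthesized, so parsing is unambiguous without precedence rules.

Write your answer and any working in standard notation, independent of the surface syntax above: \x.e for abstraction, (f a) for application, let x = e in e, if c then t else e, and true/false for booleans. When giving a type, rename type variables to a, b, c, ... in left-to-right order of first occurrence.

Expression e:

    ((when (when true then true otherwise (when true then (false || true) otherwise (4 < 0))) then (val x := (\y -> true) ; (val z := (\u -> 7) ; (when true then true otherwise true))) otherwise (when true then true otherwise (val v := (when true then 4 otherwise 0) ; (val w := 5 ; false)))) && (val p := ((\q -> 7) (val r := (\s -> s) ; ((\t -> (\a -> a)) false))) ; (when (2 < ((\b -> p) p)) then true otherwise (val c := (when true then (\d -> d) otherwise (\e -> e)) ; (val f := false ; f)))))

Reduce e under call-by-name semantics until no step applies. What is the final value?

Trace:
step 0: ((if (if true then true else (if true then (false || true) else (4 < 0))) then (let x = (\y.true) in (let z = (\u.7) in (if true then true else true))) else (if true then true else (let v = (if true then 4 else 0) in (let w = 5 in false)))) && (let p = ((\q.7) (let r = (\s.s) in ((\t.(\a.a)) false))) in (if (2 < ((\b.p) p)) then true else (let c = (if true then (\d.d) else (\e.e)) in (let f = false in f)))))
step 1: [if@0.0] ((if true then (let x = (\y.true) in (let z = (\u.7) in (if true then true else true))) else (if true then true else (let v = (if true then 4 else 0) in (let w = 5 in false)))) && (let p = ((\q.7) (let r = (\s.s) in ((\t.(\a.a)) false))) in (if (2 < ((\b.p) p)) then true else (let c = (if true then (\d.d) else (\e.e)) in (let f = false in f)))))
step 2: [if@0] ((let x = (\y.true) in (let z = (\u.7) in (if true then true else true))) && (let p = ((\q.7) (let r = (\s.s) in ((\t.(\a.a)) false))) in (if (2 < ((\b.p) p)) then true else (let c = (if true then (\d.d) else (\e.e)) in (let f = false in f)))))
step 3: [let@0] ((let z = (\u.7) in (if true then true else true)) && (let p = ((\q.7) (let r = (\s.s) in ((\t.(\a.a)) false))) in (if (2 < ((\b.p) p)) then true else (let c = (if true then (\d.d) else (\e.e)) in (let f = false in f)))))
step 4: [let@0] ((if true then true else true) && (let p = ((\q.7) (let r = (\s.s) in ((\t.(\a.a)) false))) in (if (2 < ((\b.p) p)) then true else (let c = (if true then (\d.d) else (\e.e)) in (let f = false in f)))))
step 5: [if@0] (true && (let p = ((\q.7) (let r = (\s.s) in ((\t.(\a.a)) false))) in (if (2 < ((\b.p) p)) then true else (let c = (if true then (\d.d) else (\e.e)) in (let f = false in f)))))
step 6: [let@1] (true && (if (2 < ((\b.((\q.7) (let r = (\s.s) in ((\t.(\a.a)) false)))) ((\q.7) (let r = (\s.s) in ((\t.(\a.a)) false))))) then true else (let c = (if true then (\d.d) else (\e.e)) in (let f = false in f))))
step 7: [beta@1.0.1] (true && (if (2 < ((\q.7) (let r = (\s.s) in ((\t.(\a.a)) false)))) then true else (let c = (if true then (\d.d) else (\e.e)) in (let f = false in f))))
step 8: [beta@1.0.1] (true && (if (2 < 7) then true else (let c = (if true then (\d.d) else (\e.e)) in (let f = false in f))))
step 9: [delta@1.0] (true && (if true then true else (let c = (if true then (\d.d) else (\e.e)) in (let f = false in f))))
step 10: [if@1] (true && true)
step 11: [delta@root] true

Answer: true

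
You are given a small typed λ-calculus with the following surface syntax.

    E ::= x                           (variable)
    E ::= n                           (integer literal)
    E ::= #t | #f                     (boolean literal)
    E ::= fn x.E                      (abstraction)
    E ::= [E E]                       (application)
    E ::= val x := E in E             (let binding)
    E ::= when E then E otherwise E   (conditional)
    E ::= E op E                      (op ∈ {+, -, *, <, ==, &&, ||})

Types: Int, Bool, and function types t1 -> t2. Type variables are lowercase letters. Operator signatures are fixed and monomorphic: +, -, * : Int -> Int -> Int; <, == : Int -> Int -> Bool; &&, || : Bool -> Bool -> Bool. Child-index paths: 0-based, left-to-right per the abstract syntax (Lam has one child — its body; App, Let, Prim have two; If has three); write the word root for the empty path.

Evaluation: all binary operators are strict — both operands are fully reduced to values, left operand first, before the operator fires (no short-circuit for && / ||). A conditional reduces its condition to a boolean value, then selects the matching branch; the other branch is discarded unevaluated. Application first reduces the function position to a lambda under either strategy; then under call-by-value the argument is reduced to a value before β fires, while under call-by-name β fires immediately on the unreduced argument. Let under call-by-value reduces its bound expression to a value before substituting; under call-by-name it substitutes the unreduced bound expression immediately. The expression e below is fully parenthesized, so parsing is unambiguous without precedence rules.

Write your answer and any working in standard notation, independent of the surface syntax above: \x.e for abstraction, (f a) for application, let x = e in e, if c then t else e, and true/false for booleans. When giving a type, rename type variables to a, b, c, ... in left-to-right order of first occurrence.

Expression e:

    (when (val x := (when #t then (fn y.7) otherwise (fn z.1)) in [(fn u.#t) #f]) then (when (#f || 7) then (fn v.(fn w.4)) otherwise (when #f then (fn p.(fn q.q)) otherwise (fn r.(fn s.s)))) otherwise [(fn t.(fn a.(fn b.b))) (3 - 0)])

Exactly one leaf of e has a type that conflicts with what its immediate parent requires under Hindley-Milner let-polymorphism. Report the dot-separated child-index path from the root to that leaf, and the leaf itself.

Answer: 1.0.1 : 7

Working:
  unify Bool ~ Bool
\y._ : a -> Int
\z._ : b -> Int
  unify a -> Int ~ b -> Int
  unify a ~ b
  unify Int ~ Int
let x : forall. b -> Int
\u._ : c -> Bool
  unify c -> Bool ~ Bool -> d
  unify c ~ Bool
  unify Bool ~ d
_ _ : Bool
  unify Bool ~ Bool
  unify Bool ~ Bool
  unify Int ~ Bool
  FAIL: mismatch Int ~ Bool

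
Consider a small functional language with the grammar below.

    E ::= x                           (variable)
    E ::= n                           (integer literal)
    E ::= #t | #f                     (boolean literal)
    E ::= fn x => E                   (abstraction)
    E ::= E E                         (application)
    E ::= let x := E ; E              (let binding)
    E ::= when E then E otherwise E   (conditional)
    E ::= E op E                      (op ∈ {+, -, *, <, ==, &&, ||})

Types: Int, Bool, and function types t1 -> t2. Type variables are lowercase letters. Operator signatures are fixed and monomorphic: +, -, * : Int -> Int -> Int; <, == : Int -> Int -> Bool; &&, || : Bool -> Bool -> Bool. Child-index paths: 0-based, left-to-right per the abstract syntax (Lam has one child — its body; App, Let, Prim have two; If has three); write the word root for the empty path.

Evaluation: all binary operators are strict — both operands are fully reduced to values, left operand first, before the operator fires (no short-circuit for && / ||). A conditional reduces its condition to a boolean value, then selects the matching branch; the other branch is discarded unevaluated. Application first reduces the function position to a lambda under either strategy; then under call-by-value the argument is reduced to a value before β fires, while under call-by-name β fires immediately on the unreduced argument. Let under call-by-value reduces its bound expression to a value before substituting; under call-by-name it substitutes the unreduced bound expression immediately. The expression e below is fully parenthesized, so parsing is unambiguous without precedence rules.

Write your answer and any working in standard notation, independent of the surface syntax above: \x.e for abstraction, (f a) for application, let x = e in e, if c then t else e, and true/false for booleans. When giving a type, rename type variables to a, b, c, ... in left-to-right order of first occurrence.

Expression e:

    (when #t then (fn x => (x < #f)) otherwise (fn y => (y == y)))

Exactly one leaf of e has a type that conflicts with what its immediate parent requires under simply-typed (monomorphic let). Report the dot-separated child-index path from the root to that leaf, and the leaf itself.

Trace:
  unify Bool ~ Bool
x : a
  unify a ~ Int
  unify Bool ~ Int
  FAIL: mismatch Bool ~ Int

Answer: 1.0.1 : false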